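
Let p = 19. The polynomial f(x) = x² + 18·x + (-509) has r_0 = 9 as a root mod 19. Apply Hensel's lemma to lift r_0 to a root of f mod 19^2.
r_1 = 237 (mod 361)

Hensel: r_{i+1} = r_i − f(r_i)·(f′(r_i))^{-1} mod 19^{i+2}, f′(x) = 2x + 18. Iterate:
  r_0 = 9 (mod 19)
  r_1 = 237 (mod 361)
Final: r = 237 satisfies f(r) ≡ 0 mod 19^2.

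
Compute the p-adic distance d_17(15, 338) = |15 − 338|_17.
d_17(15, 338) = 1/17

Step 1 — x − y = 15 − 338 = -323. Step 2 — v_17(-323) = 1 (factor: -323 = −(17^1 · 19); the sign does not affect v_p). Step 3 — |x − y|_17 = 17^{-1} = 1/17.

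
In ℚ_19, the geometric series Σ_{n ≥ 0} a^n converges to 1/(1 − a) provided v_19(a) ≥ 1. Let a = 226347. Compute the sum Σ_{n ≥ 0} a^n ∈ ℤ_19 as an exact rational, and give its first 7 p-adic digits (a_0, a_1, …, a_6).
Σ a^n = 1/(1 − a) = -1/226346;  first 7 digits = (1, 0, 0, 14, 1, 0, 6)

v_19(a) = 3 ≥ 1, so the series converges in ℤ_19 to 1/(1 − a) = 1/(1 − 226347) = -1/226346. Expand this rational in ℤ_19: compute digits iteratively via d_i = x_i mod 19, x_{i+1} = (x_i − d_i)/19. The first 7 digits are (1, 0, 0, 14, 1, 0, 6).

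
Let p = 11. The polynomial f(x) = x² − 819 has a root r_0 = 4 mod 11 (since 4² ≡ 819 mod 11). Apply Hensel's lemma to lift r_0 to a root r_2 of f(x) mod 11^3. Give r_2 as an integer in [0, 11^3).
r_2 = 59 (mod 1331)

Hensel's recurrence: r_{i+1} = r_i − f(r_i)·(f′(r_i))^{-1} mod 11^{i+2}, with f′(x) = 2x. Iterate:
  r_0 = 4 (mod 11)
  r_1 = 59 (mod 121)
  r_2 = 59 (mod 1331)
Final: r_2 = 59, and one checks f(r_2) ≡ 0 mod 11^3.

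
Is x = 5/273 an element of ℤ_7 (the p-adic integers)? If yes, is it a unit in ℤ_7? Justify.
x ∉ ℤ_7 (v_7(x) = -1 < 0)

ℤ_7 = {x ∈ ℚ_7 : v_7(x) ≥ 0} and ℤ_7^× = {x ∈ ℤ_7 : v_7(x) = 0}. Here v_7(5/273) = v_7(num) − v_7(den) = -1; compare against these criteria.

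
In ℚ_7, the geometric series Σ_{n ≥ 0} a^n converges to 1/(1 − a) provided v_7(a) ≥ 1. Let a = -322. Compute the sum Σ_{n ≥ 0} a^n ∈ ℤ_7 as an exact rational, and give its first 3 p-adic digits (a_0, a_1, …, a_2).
Σ a^n = 1/(1 − a) = 1/323;  first 3 digits = (1, 3, 2)

v_7(a) = 1 ≥ 1, so the series converges in ℤ_7 to 1/(1 − a) = 1/(1 − (-322)) = 1/323. Expand this rational in ℤ_7: compute digits iteratively via d_i = x_i mod 7, x_{i+1} = (x_i − d_i)/7. The first 3 digits are (1, 3, 2).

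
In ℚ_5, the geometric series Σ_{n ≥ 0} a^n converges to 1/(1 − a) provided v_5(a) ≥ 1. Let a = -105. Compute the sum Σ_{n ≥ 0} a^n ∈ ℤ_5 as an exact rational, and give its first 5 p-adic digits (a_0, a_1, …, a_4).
Σ a^n = 1/(1 − a) = 1/106;  first 5 digits = (1, 4, 1, 1, 1)

v_5(a) = 1 ≥ 1, so the series converges in ℤ_5 to 1/(1 − a) = 1/(1 − (-105)) = 1/106. Expand this rational in ℤ_5: compute digits iteratively via d_i = x_i mod 5, x_{i+1} = (x_i − d_i)/5. The first 5 digits are (1, 4, 1, 1, 1).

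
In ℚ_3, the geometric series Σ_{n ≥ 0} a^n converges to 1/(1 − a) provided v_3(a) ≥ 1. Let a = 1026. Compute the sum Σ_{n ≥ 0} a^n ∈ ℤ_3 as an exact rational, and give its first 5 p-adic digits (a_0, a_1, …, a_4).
Σ a^n = 1/(1 − a) = -1/1025;  first 5 digits = (1, 0, 0, 2, 0)

v_3(a) = 3 ≥ 1, so the series converges in ℤ_3 to 1/(1 − a) = 1/(1 − 1026) = -1/1025. Expand this rational in ℤ_3: compute digits iteratively via d_i = x_i mod 3, x_{i+1} = (x_i − d_i)/3. The first 5 digits are (1, 0, 0, 2, 0).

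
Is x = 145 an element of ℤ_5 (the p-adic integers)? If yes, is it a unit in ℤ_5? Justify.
x ∈ ℤ_5 but not a unit; v_5(x) = 1 > 0

ℤ_5 = {x ∈ ℚ_5 : v_5(x) ≥ 0} and ℤ_5^× = {x ∈ ℤ_5 : v_5(x) = 0}. Here v_5(145) = v_5(num) − v_5(den) = 1; compare against these criteria.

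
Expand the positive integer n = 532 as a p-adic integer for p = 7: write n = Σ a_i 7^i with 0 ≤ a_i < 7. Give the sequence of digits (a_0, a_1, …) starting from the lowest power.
(a_0, a_1, …) = (0, 6, 3, 1)

Repeated division by 7 gives the digits low-to-high: 532 = 6·7^1 + 3·7^2 + 1·7^3. Digit sequence: (0, 6, 3, 1).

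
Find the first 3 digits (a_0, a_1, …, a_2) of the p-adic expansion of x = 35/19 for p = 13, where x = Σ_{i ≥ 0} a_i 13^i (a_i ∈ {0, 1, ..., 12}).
(a_0, …, a_2) = (8, 5, 3)

v_13(35/19) = 0 (numerator and denominator both coprime to 13), so x ∈ ℤ_13^×. Compute digits iteratively via a_i = x_i mod 13, x_{i+1} = (x_i − a_i)/13, with x_0 = x:
  x_0 = 35/19;  a_0 = 8;  x_1 = (x_0 − 8)/13 = -9/19
  x_1 = -9/19;  a_1 = 5;  x_2 = (x_1 − 5)/13 = -8/19
  x_2 = -8/19;  a_2 = 3;  x_3 = (x_2 − 3)/13 = -5/19
Digits: (8, 5, 3).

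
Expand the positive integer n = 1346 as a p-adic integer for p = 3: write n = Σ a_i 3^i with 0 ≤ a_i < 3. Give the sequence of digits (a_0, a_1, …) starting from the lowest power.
(a_0, a_1, …) = (2, 1, 2, 1, 1, 2, 1)

Repeated division by 3 gives the digits low-to-high: 1346 = 2 + 1·3^1 + 2·3^2 + 1·3^3 + 1·3^4 + 2·3^5 + 1·3^6. Digit sequence: (2, 1, 2, 1, 1, 2, 1).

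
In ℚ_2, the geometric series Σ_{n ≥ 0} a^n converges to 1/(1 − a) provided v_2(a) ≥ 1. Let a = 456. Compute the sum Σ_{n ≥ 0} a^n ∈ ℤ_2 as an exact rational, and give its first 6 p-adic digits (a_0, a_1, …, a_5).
Σ a^n = 1/(1 − a) = -1/455;  first 6 digits = (1, 0, 0, 1, 0, 0)

v_2(a) = 3 ≥ 1, so the series converges in ℤ_2 to 1/(1 − a) = 1/(1 − 456) = -1/455. Expand this rational in ℤ_2: compute digits iteratively via d_i = x_i mod 2, x_{i+1} = (x_i − d_i)/2. The first 6 digits are (1, 0, 0, 1, 0, 0).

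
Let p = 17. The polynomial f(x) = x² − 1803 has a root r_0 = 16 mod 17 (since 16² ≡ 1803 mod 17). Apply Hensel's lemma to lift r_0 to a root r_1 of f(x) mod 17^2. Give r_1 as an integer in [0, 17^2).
r_1 = 254 (mod 289)

Hensel's recurrence: r_{i+1} = r_i − f(r_i)·(f′(r_i))^{-1} mod 17^{i+2}, with f′(x) = 2x. Iterate:
  r_0 = 16 (mod 17)
  r_1 = 254 (mod 289)
Final: r_1 = 254, and one checks f(r_1) ≡ 0 mod 17^2.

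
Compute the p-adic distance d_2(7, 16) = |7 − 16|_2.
d_2(7, 16) = 1

Step 1 — x − y = 7 − 16 = -9. Step 2 — v_2(-9) = 0 (factor: -9 = −(2^0 · 9); the sign does not affect v_p). Step 3 — |x − y|_2 = 2^{0} = 1.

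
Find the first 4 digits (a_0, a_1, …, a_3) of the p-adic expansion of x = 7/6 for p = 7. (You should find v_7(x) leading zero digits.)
(a_0, …, a_3) = (0, 6, 5, 5)

v_7(7/6) = 1, so a_0 = ... = a_0 = 0. Factor out: x = 7^1 · u with u = 1/6 a unit in ℤ_7. Expand u iteratively via a_{v+i} = u_i mod 7, u_{i+1} = (u_i − a_{v+i})/7:
  u_0 = 1/6;  a_1 = 6;  u_1 = (u_0 − 6)/7 = -5/6
  u_1 = -5/6;  a_2 = 5;  u_2 = (u_1 − 5)/7 = -5/6
  u_2 = -5/6;  a_3 = 5;  u_3 = (u_2 − 5)/7 = -5/6
Digits: (0, 6, 5, 5).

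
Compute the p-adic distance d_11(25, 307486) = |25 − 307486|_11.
d_11(25, 307486) = 1/14641

Step 1 — x − y = 25 − 307486 = -307461. Step 2 — v_11(-307461) = 4 (factor: -307461 = −(11^4 · 21); the sign does not affect v_p). Step 3 — |x − y|_11 = 11^{-4} = 1/14641.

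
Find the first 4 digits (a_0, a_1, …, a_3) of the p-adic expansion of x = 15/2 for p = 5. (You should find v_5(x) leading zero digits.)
(a_0, …, a_3) = (0, 4, 2, 2)

v_5(15/2) = 1, so a_0 = ... = a_0 = 0. Factor out: x = 5^1 · u with u = 3/2 a unit in ℤ_5. Expand u iteratively via a_{v+i} = u_i mod 5, u_{i+1} = (u_i − a_{v+i})/5:
  u_0 = 3/2;  a_1 = 4;  u_1 = (u_0 − 4)/5 = -1/2
  u_1 = -1/2;  a_2 = 2;  u_2 = (u_1 − 2)/5 = -1/2
  u_2 = -1/2;  a_3 = 2;  u_3 = (u_2 − 2)/5 = -1/2
Digits: (0, 4, 2, 2).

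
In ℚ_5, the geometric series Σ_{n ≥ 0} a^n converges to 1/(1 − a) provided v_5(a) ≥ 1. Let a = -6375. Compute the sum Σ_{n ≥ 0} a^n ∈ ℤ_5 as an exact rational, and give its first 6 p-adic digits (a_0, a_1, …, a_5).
Σ a^n = 1/(1 − a) = 1/6376;  first 6 digits = (1, 0, 0, 4, 4, 2)

v_5(a) = 3 ≥ 1, so the series converges in ℤ_5 to 1/(1 − a) = 1/(1 − (-6375)) = 1/6376. Expand this rational in ℤ_5: compute digits iteratively via d_i = x_i mod 5, x_{i+1} = (x_i − d_i)/5. The first 6 digits are (1, 0, 0, 4, 4, 2).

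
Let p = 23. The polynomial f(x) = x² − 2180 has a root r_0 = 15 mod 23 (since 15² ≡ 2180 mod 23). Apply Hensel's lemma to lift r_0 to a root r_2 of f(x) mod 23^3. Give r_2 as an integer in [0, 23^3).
r_2 = 8985 (mod 12167)

Hensel's recurrence: r_{i+1} = r_i − f(r_i)·(f′(r_i))^{-1} mod 23^{i+2}, with f′(x) = 2x. Iterate:
  r_0 = 15 (mod 23)
  r_1 = 521 (mod 529)
  r_2 = 8985 (mod 12167)
Final: r_2 = 8985, and one checks f(r_2) ≡ 0 mod 23^3.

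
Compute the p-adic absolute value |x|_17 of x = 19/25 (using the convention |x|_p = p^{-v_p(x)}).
|19/25|_17 = 1

Step 1 — compute v_17(x) by factoring powers of 17 out of the numerator and denominator: v_17(19/25) = 0. Step 2 — apply |x|_p = p^{-v_p(x)} = 17^{0} = 1.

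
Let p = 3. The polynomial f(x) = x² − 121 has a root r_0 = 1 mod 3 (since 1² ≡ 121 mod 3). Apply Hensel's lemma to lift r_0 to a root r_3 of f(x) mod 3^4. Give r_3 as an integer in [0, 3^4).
r_3 = 70 (mod 81)

Hensel's recurrence: r_{i+1} = r_i − f(r_i)·(f′(r_i))^{-1} mod 3^{i+2}, with f′(x) = 2x. Iterate:
  r_0 = 1 (mod 3)
  r_1 = 7 (mod 9)
  r_2 = 16 (mod 27)
  r_3 = 70 (mod 81)
Final: r_3 = 70, and one checks f(r_3) ≡ 0 mod 3^4.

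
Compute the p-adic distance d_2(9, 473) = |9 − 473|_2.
d_2(9, 473) = 1/16

Step 1 — x − y = 9 − 473 = -464. Step 2 — v_2(-464) = 4 (factor: -464 = −(2^4 · 29); the sign does not affect v_p). Step 3 — |x − y|_2 = 2^{-4} = 1/16.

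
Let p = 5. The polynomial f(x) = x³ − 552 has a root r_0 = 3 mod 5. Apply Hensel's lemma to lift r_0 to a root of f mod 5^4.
r_3 = 578 (mod 625)

Hensel: r_{i+1} = r_i − f(r_i)/f′(r_i) mod 5^{i+2}, where f′(x) = 3x². Iterate:
  r_0 = 3 (mod 5)
  r_1 = 3 (mod 25)
  r_2 = 78 (mod 125)
  r_3 = 578 (mod 625)
Final: r = 578 with f(r) ≡ 0 mod 5^4.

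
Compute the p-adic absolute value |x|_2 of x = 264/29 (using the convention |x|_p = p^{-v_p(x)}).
|264/29|_2 = 1/8

Step 1 — compute v_2(x) by factoring powers of 2 out of the numerator and denominator: v_2(264/29) = 3. Step 2 — apply |x|_p = p^{-v_p(x)} = 2^{-3} = 1/8.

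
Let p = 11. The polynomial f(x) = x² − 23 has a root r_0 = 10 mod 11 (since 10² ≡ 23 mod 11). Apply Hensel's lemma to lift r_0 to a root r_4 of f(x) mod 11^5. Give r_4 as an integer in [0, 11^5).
r_4 = 28665 (mod 161051)

Hensel's recurrence: r_{i+1} = r_i − f(r_i)·(f′(r_i))^{-1} mod 11^{i+2}, with f′(x) = 2x. Iterate:
  r_0 = 10 (mod 11)
  r_1 = 109 (mod 121)
  r_2 = 714 (mod 1331)
  r_3 = 14024 (mod 14641)
  r_4 = 28665 (mod 161051)
Final: r_4 = 28665, and one checks f(r_4) ≡ 0 mod 11^5.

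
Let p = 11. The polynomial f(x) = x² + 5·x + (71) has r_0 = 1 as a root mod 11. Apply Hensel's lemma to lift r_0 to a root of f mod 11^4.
r_3 = 13663 (mod 14641)

Hensel: r_{i+1} = r_i − f(r_i)·(f′(r_i))^{-1} mod 11^{i+2}, f′(x) = 2x + 5. Iterate:
  r_0 = 1 (mod 11)
  r_1 = 111 (mod 121)
  r_2 = 353 (mod 1331)
  r_3 = 13663 (mod 14641)
Final: r = 13663 satisfies f(r) ≡ 0 mod 11^4.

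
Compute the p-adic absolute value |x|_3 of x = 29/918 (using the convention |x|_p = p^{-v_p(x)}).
|29/918|_3 = 27

Step 1 — compute v_3(x) by factoring powers of 3 out of the numerator and denominator: v_3(29/918) = -3. Step 2 — apply |x|_p = p^{-v_p(x)} = 3^{3} = 27.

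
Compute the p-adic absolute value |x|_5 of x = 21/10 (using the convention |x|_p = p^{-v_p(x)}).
|21/10|_5 = 5

Step 1 — compute v_5(x) by factoring powers of 5 out of the numerator and denominator: v_5(21/10) = -1. Step 2 — apply |x|_p = p^{-v_p(x)} = 5^{1} = 5.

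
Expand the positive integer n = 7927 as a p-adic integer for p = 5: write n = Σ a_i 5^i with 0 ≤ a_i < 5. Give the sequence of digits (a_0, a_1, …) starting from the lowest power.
(a_0, a_1, …) = (2, 0, 2, 3, 2, 2)

Repeated division by 5 gives the digits low-to-high: 7927 = 2 + 2·5^2 + 3·5^3 + 2·5^4 + 2·5^5. Digit sequence: (2, 0, 2, 3, 2, 2).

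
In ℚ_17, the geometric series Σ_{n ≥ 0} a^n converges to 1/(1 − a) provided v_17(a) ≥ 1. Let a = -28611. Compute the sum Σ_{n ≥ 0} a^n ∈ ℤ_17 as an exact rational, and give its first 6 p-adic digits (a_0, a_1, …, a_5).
Σ a^n = 1/(1 − a) = 1/28612;  first 6 digits = (1, 0, 3, 11, 8, 15)

v_17(a) = 2 ≥ 1, so the series converges in ℤ_17 to 1/(1 − a) = 1/(1 − (-28611)) = 1/28612. Expand this rational in ℤ_17: compute digits iteratively via d_i = x_i mod 17, x_{i+1} = (x_i − d_i)/17. The first 6 digits are (1, 0, 3, 11, 8, 15).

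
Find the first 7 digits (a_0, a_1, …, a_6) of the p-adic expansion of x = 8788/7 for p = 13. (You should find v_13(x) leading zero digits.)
(a_0, …, a_6) = (0, 0, 0, 8, 5, 7, 5)

v_13(8788/7) = 3, so a_0 = ... = a_2 = 0. Factor out: x = 13^3 · u with u = 4/7 a unit in ℤ_13. Expand u iteratively via a_{v+i} = u_i mod 13, u_{i+1} = (u_i − a_{v+i})/13:
  u_0 = 4/7;  a_3 = 8;  u_1 = (u_0 − 8)/13 = -4/7
  u_1 = -4/7;  a_4 = 5;  u_2 = (u_1 − 5)/13 = -3/7
  u_2 = -3/7;  a_5 = 7;  u_3 = (u_2 − 7)/13 = -4/7
  u_3 = -4/7;  a_6 = 5;  u_4 = (u_3 − 5)/13 = -3/7
Digits: (0, 0, 0, 8, 5, 7, 5).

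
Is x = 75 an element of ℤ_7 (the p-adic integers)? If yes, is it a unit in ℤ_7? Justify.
x ∈ ℤ_7^× (unit); v_7(x) = 0

ℤ_7 = {x ∈ ℚ_7 : v_7(x) ≥ 0} and ℤ_7^× = {x ∈ ℤ_7 : v_7(x) = 0}. Here v_7(75) = v_7(num) − v_7(den) = 0; compare against these criteria.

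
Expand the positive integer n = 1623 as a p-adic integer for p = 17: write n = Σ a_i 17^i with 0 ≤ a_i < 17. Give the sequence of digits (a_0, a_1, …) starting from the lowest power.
(a_0, a_1, …) = (8, 10, 5)

Repeated division by 17 gives the digits low-to-high: 1623 = 8 + 10·17^1 + 5·17^2. Digit sequence: (8, 10, 5).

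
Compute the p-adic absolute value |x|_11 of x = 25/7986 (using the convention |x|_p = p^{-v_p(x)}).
|25/7986|_11 = 1331

Step 1 — compute v_11(x) by factoring powers of 11 out of the numerator and denominator: v_11(25/7986) = -3. Step 2 — apply |x|_p = p^{-v_p(x)} = 11^{3} = 1331.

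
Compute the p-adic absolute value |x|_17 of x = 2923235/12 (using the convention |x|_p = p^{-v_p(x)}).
|2923235/12|_17 = 1/83521

Step 1 — compute v_17(x) by factoring powers of 17 out of the numerator and denominator: v_17(2923235/12) = 4. Step 2 — apply |x|_p = p^{-v_p(x)} = 17^{-4} = 1/83521.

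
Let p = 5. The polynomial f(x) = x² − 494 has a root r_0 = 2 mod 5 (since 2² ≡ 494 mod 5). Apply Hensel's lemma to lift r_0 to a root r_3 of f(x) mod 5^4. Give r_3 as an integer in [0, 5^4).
r_3 = 287 (mod 625)

Hensel's recurrence: r_{i+1} = r_i − f(r_i)·(f′(r_i))^{-1} mod 5^{i+2}, with f′(x) = 2x. Iterate:
  r_0 = 2 (mod 5)
  r_1 = 12 (mod 25)
  r_2 = 37 (mod 125)
  r_3 = 287 (mod 625)
Final: r_3 = 287, and one checks f(r_3) ≡ 0 mod 5^4.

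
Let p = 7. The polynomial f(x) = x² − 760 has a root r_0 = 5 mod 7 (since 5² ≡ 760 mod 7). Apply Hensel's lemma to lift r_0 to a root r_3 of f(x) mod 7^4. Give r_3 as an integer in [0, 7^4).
r_3 = 1279 (mod 2401)

Hensel's recurrence: r_{i+1} = r_i − f(r_i)·(f′(r_i))^{-1} mod 7^{i+2}, with f′(x) = 2x. Iterate:
  r_0 = 5 (mod 7)
  r_1 = 5 (mod 49)
  r_2 = 250 (mod 343)
  r_3 = 1279 (mod 2401)
Final: r_3 = 1279, and one checks f(r_3) ≡ 0 mod 7^4.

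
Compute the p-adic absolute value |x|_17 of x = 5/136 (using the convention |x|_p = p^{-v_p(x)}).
|5/136|_17 = 17

Step 1 — compute v_17(x) by factoring powers of 17 out of the numerator and denominator: v_17(5/136) = -1. Step 2 — apply |x|_p = p^{-v_p(x)} = 17^{1} = 17.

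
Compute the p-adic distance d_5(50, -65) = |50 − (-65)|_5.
d_5(50, -65) = 1/5

Step 1 — x − y = 50 − (-65) = 115. Step 2 — v_5(115) = 1 (factor: 115 = (5^1 · 23); the sign does not affect v_p). Step 3 — |x − y|_5 = 5^{-1} = 1/5.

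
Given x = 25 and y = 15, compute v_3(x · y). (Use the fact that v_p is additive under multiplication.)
v_3(375) = 1

v_p(x) = 0 (factor: 25 = 3^0 · 25); v_p(y) = 1 (factor: 15 = 3^1 · 5). Additivity: v_p(xy) = v_p(x) + v_p(y) = 0 + 1 = 1. (Direct check: xy = 375 = 3^1 · (125).)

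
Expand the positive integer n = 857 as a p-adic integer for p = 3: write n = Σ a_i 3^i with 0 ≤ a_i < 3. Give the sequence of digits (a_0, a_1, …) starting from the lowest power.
(a_0, a_1, …) = (2, 0, 2, 1, 1, 0, 1)

Repeated division by 3 gives the digits low-to-high: 857 = 2 + 2·3^2 + 1·3^3 + 1·3^4 + 1·3^6. Digit sequence: (2, 0, 2, 1, 1, 0, 1).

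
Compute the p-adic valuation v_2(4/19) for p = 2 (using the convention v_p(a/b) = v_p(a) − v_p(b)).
v_2(4/19) = 2

Factor powers of 2 from the numerator and denominator of the reduced fraction: 4 = 2^2 · 1 and 19 = 2^0 · 19. Apply v_p(a/b) = v_p(a) − v_p(b): v_2(4/19) = 2 − 0 = 2.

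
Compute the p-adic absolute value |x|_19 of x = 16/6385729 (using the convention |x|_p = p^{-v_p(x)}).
|16/6385729|_19 = 130321

Step 1 — compute v_19(x) by factoring powers of 19 out of the numerator and denominator: v_19(16/6385729) = -4. Step 2 — apply |x|_p = p^{-v_p(x)} = 19^{4} = 130321.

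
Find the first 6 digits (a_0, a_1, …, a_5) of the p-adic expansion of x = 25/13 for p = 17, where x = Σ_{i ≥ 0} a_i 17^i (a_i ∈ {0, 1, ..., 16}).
(a_0, …, a_5) = (15, 11, 15, 3, 5, 1)

v_17(25/13) = 0 (numerator and denominator both coprime to 17), so x ∈ ℤ_17^×. Compute digits iteratively via a_i = x_i mod 17, x_{i+1} = (x_i − a_i)/17, with x_0 = x:
  x_0 = 25/13;  a_0 = 15;  x_1 = (x_0 − 15)/17 = -10/13
  x_1 = -10/13;  a_1 = 11;  x_2 = (x_1 − 11)/17 = -9/13
  x_2 = -9/13;  a_2 = 15;  x_3 = (x_2 − 15)/17 = -12/13
  x_3 = -12/13;  a_3 = 3;  x_4 = (x_3 − 3)/17 = -3/13
  x_4 = -3/13;  a_4 = 5;  x_5 = (x_4 − 5)/17 = -4/13
  x_5 = -4/13;  a_5 = 1;  x_6 = (x_5 − 1)/17 = -1/13
Digits: (15, 11, 15, 3, 5, 1).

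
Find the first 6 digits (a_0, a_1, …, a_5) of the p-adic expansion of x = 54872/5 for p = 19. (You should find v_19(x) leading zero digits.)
(a_0, …, a_5) = (0, 0, 0, 13, 7, 11)

v_19(54872/5) = 3, so a_0 = ... = a_2 = 0. Factor out: x = 19^3 · u with u = 8/5 a unit in ℤ_19. Expand u iteratively via a_{v+i} = u_i mod 19, u_{i+1} = (u_i − a_{v+i})/19:
  u_0 = 8/5;  a_3 = 13;  u_1 = (u_0 − 13)/19 = -3/5
  u_1 = -3/5;  a_4 = 7;  u_2 = (u_1 − 7)/19 = -2/5
  u_2 = -2/5;  a_5 = 11;  u_3 = (u_2 − 11)/19 = -3/5
Digits: (0, 0, 0, 13, 7, 11).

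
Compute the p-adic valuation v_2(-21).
v_2(-21) = 0

v_2(n) is the largest exponent k such that 2^k divides n. Factor out: -21 = -2^0 · 21. (Sign doesn't affect v_p.) So v_2(-21) = 0.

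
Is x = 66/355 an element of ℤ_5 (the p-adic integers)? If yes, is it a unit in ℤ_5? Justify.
x ∉ ℤ_5 (v_5(x) = -1 < 0)

ℤ_5 = {x ∈ ℚ_5 : v_5(x) ≥ 0} and ℤ_5^× = {x ∈ ℤ_5 : v_5(x) = 0}. Here v_5(66/355) = v_5(num) − v_5(den) = -1; compare against these criteria.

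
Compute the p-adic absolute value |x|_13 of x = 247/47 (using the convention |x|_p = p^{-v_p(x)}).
|247/47|_13 = 1/13

Step 1 — compute v_13(x) by factoring powers of 13 out of the numerator and denominator: v_13(247/47) = 1. Step 2 — apply |x|_p = p^{-v_p(x)} = 13^{-1} = 1/13.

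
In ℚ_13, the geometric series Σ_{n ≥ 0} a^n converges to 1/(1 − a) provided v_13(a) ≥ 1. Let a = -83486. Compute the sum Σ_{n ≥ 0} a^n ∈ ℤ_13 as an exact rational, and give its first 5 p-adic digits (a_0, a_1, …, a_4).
Σ a^n = 1/(1 − a) = 1/83487;  first 5 digits = (1, 0, 0, 1, 10)

v_13(a) = 3 ≥ 1, so the series converges in ℤ_13 to 1/(1 − a) = 1/(1 − (-83486)) = 1/83487. Expand this rational in ℤ_13: compute digits iteratively via d_i = x_i mod 13, x_{i+1} = (x_i − d_i)/13. The first 5 digits are (1, 0, 0, 1, 10).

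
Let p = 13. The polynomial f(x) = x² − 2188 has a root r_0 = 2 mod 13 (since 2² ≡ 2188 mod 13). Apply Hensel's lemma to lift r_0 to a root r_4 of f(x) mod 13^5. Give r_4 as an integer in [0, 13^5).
r_4 = 279736 (mod 371293)

Hensel's recurrence: r_{i+1} = r_i − f(r_i)·(f′(r_i))^{-1} mod 13^{i+2}, with f′(x) = 2x. Iterate:
  r_0 = 2 (mod 13)
  r_1 = 41 (mod 169)
  r_2 = 717 (mod 2197)
  r_3 = 22687 (mod 28561)
  r_4 = 279736 (mod 371293)
Final: r_4 = 279736, and one checks f(r_4) ≡ 0 mod 13^5.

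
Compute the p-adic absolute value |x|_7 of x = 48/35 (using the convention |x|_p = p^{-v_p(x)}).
|48/35|_7 = 7

Step 1 — compute v_7(x) by factoring powers of 7 out of the numerator and denominator: v_7(48/35) = -1. Step 2 — apply |x|_p = p^{-v_p(x)} = 7^{1} = 7.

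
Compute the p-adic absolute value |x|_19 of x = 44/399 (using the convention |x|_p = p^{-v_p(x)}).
|44/399|_19 = 19

Step 1 — compute v_19(x) by factoring powers of 19 out of the numerator and denominator: v_19(44/399) = -1. Step 2 — apply |x|_p = p^{-v_p(x)} = 19^{1} = 19.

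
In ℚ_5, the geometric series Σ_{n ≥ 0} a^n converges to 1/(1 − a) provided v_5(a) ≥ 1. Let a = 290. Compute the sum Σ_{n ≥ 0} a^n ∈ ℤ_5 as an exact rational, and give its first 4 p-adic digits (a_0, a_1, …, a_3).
Σ a^n = 1/(1 − a) = -1/289;  first 4 digits = (1, 3, 0, 2)

v_5(a) = 1 ≥ 1, so the series converges in ℤ_5 to 1/(1 − a) = 1/(1 − 290) = -1/289. Expand this rational in ℤ_5: compute digits iteratively via d_i = x_i mod 5, x_{i+1} = (x_i − d_i)/5. The first 4 digits are (1, 3, 0, 2).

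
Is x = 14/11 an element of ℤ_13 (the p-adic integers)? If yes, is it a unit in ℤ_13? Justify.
x ∈ ℤ_13^× (unit); v_13(x) = 0

ℤ_13 = {x ∈ ℚ_13 : v_13(x) ≥ 0} and ℤ_13^× = {x ∈ ℤ_13 : v_13(x) = 0}. Here v_13(14/11) = v_13(num) − v_13(den) = 0; compare against these criteria.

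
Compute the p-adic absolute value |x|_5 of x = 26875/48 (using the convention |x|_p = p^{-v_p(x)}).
|26875/48|_5 = 1/625

Step 1 — compute v_5(x) by factoring powers of 5 out of the numerator and denominator: v_5(26875/48) = 4. Step 2 — apply |x|_p = p^{-v_p(x)} = 5^{-4} = 1/625.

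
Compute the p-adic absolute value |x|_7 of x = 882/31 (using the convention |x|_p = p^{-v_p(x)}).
|882/31|_7 = 1/49

Step 1 — compute v_7(x) by factoring powers of 7 out of the numerator and denominator: v_7(882/31) = 2. Step 2 — apply |x|_p = p^{-v_p(x)} = 7^{-2} = 1/49.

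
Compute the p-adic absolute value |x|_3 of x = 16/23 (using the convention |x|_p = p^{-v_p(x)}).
|16/23|_3 = 1

Step 1 — compute v_3(x) by factoring powers of 3 out of the numerator and denominator: v_3(16/23) = 0. Step 2 — apply |x|_p = p^{-v_p(x)} = 3^{0} = 1.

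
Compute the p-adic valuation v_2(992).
v_2(992) = 5

v_2(n) is the largest exponent k such that 2^k divides n. Factor out: 992 = 2^5 · 31. (Sign doesn't affect v_p.) So v_2(992) = 5.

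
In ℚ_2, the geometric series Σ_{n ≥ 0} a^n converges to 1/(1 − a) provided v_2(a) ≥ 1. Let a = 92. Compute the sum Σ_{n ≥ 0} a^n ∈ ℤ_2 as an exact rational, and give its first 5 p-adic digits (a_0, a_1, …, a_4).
Σ a^n = 1/(1 − a) = -1/91;  first 5 digits = (1, 0, 1, 1, 0)

v_2(a) = 2 ≥ 1, so the series converges in ℤ_2 to 1/(1 − a) = 1/(1 − 92) = -1/91. Expand this rational in ℤ_2: compute digits iteratively via d_i = x_i mod 2, x_{i+1} = (x_i − d_i)/2. The first 5 digits are (1, 0, 1, 1, 0).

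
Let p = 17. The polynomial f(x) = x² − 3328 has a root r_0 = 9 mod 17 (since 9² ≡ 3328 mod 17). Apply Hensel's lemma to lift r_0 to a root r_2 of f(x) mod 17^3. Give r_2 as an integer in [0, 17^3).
r_2 = 2389 (mod 4913)

Hensel's recurrence: r_{i+1} = r_i − f(r_i)·(f′(r_i))^{-1} mod 17^{i+2}, with f′(x) = 2x. Iterate:
  r_0 = 9 (mod 17)
  r_1 = 77 (mod 289)
  r_2 = 2389 (mod 4913)
Final: r_2 = 2389, and one checks f(r_2) ≡ 0 mod 17^3.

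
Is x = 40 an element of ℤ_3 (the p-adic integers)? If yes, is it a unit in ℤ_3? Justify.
x ∈ ℤ_3^× (unit); v_3(x) = 0

ℤ_3 = {x ∈ ℚ_3 : v_3(x) ≥ 0} and ℤ_3^× = {x ∈ ℤ_3 : v_3(x) = 0}. Here v_3(40) = v_3(num) − v_3(den) = 0; compare against these criteria.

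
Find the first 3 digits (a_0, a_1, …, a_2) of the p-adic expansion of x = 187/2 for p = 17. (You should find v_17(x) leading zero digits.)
(a_0, …, a_2) = (0, 14, 8)

v_17(187/2) = 1, so a_0 = ... = a_0 = 0. Factor out: x = 17^1 · u with u = 11/2 a unit in ℤ_17. Expand u iteratively via a_{v+i} = u_i mod 17, u_{i+1} = (u_i − a_{v+i})/17:
  u_0 = 11/2;  a_1 = 14;  u_1 = (u_0 − 14)/17 = -1/2
  u_1 = -1/2;  a_2 = 8;  u_2 = (u_1 − 8)/17 = -1/2
Digits: (0, 14, 8).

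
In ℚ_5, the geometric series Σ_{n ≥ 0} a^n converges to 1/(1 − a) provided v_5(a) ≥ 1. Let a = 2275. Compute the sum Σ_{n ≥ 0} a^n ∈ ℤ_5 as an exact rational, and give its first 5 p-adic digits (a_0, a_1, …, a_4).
Σ a^n = 1/(1 − a) = -1/2274;  first 5 digits = (1, 0, 1, 3, 4)

v_5(a) = 2 ≥ 1, so the series converges in ℤ_5 to 1/(1 − a) = 1/(1 − 2275) = -1/2274. Expand this rational in ℤ_5: compute digits iteratively via d_i = x_i mod 5, x_{i+1} = (x_i − d_i)/5. The first 5 digits are (1, 0, 1, 3, 4).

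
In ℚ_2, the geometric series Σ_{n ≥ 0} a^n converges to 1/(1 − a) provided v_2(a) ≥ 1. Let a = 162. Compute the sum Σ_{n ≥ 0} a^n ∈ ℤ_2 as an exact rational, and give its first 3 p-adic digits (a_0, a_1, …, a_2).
Σ a^n = 1/(1 − a) = -1/161;  first 3 digits = (1, 1, 1)

v_2(a) = 1 ≥ 1, so the series converges in ℤ_2 to 1/(1 − a) = 1/(1 − 162) = -1/161. Expand this rational in ℤ_2: compute digits iteratively via d_i = x_i mod 2, x_{i+1} = (x_i − d_i)/2. The first 3 digits are (1, 1, 1).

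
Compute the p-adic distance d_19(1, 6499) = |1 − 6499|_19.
d_19(1, 6499) = 1/361

Step 1 — x − y = 1 − 6499 = -6498. Step 2 — v_19(-6498) = 2 (factor: -6498 = −(19^2 · 18); the sign does not affect v_p). Step 3 — |x − y|_19 = 19^{-2} = 1/361.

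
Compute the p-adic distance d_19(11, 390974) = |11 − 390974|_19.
d_19(11, 390974) = 1/130321

Step 1 — x − y = 11 − 390974 = -390963. Step 2 — v_19(-390963) = 4 (factor: -390963 = −(19^4 · 3); the sign does not affect v_p). Step 3 — |x − y|_19 = 19^{-4} = 1/130321.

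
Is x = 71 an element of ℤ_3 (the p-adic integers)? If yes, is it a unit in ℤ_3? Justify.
x ∈ ℤ_3^× (unit); v_3(x) = 0

ℤ_3 = {x ∈ ℚ_3 : v_3(x) ≥ 0} and ℤ_3^× = {x ∈ ℤ_3 : v_3(x) = 0}. Here v_3(71) = v_3(num) − v_3(den) = 0; compare against these criteria.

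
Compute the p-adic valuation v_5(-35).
v_5(-35) = 1

v_5(n) is the largest exponent k such that 5^k divides n. Factor out: -35 = -5^1 · 7. (Sign doesn't affect v_p.) So v_5(-35) = 1.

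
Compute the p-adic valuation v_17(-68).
v_17(-68) = 1

v_17(n) is the largest exponent k such that 17^k divides n. Factor out: -68 = -17^1 · 4. (Sign doesn't affect v_p.) So v_17(-68) = 1.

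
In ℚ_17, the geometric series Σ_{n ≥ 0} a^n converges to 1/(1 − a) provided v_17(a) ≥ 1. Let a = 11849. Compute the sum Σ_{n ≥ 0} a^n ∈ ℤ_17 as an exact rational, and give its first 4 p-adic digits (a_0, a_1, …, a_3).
Σ a^n = 1/(1 − a) = -1/11848;  first 4 digits = (1, 0, 7, 2)

v_17(a) = 2 ≥ 1, so the series converges in ℤ_17 to 1/(1 − a) = 1/(1 − 11849) = -1/11848. Expand this rational in ℤ_17: compute digits iteratively via d_i = x_i mod 17, x_{i+1} = (x_i − d_i)/17. The first 4 digits are (1, 0, 7, 2).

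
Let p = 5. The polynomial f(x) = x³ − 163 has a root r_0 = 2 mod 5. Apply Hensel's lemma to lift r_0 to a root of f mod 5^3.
r_2 = 17 (mod 125)

Hensel: r_{i+1} = r_i − f(r_i)/f′(r_i) mod 5^{i+2}, where f′(x) = 3x². Iterate:
  r_0 = 2 (mod 5)
  r_1 = 17 (mod 25)
  r_2 = 17 (mod 125)
Final: r = 17 with f(r) ≡ 0 mod 5^3.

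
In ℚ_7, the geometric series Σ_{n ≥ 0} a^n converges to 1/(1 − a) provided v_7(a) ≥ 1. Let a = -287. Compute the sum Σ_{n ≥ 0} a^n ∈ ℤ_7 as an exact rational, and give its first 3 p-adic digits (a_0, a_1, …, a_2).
Σ a^n = 1/(1 − a) = 1/288;  first 3 digits = (1, 1, 2)

v_7(a) = 1 ≥ 1, so the series converges in ℤ_7 to 1/(1 − a) = 1/(1 − (-287)) = 1/288. Expand this rational in ℤ_7: compute digits iteratively via d_i = x_i mod 7, x_{i+1} = (x_i − d_i)/7. The first 3 digits are (1, 1, 2).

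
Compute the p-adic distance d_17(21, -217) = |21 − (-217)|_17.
d_17(21, -217) = 1/17

Step 1 — x − y = 21 − (-217) = 238. Step 2 — v_17(238) = 1 (factor: 238 = (17^1 · 14); the sign does not affect v_p). Step 3 — |x − y|_17 = 17^{-1} = 1/17.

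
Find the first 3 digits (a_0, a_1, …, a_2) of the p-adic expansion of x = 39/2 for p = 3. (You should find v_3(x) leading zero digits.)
(a_0, …, a_2) = (0, 2, 0)

v_3(39/2) = 1, so a_0 = ... = a_0 = 0. Factor out: x = 3^1 · u with u = 13/2 a unit in ℤ_3. Expand u iteratively via a_{v+i} = u_i mod 3, u_{i+1} = (u_i − a_{v+i})/3:
  u_0 = 13/2;  a_1 = 2;  u_1 = (u_0 − 2)/3 = 3/2
  u_1 = 3/2;  a_2 = 0;  u_2 = (u_1 − 0)/3 = 1/2
Digits: (0, 2, 0).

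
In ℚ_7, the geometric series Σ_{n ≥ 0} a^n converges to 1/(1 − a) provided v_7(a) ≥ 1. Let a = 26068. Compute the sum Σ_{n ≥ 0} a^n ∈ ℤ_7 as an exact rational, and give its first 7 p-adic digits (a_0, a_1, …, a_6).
Σ a^n = 1/(1 − a) = -1/26067;  first 7 digits = (1, 0, 0, 6, 3, 1, 1)

v_7(a) = 3 ≥ 1, so the series converges in ℤ_7 to 1/(1 − a) = 1/(1 − 26068) = -1/26067. Expand this rational in ℤ_7: compute digits iteratively via d_i = x_i mod 7, x_{i+1} = (x_i − d_i)/7. The first 7 digits are (1, 0, 0, 6, 3, 1, 1).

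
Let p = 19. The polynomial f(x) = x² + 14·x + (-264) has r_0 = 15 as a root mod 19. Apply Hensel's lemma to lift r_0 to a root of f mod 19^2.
r_1 = 167 (mod 361)

Hensel: r_{i+1} = r_i − f(r_i)·(f′(r_i))^{-1} mod 19^{i+2}, f′(x) = 2x + 14. Iterate:
  r_0 = 15 (mod 19)
  r_1 = 167 (mod 361)
Final: r = 167 satisfies f(r) ≡ 0 mod 19^2.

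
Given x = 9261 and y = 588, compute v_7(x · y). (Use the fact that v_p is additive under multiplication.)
v_7(5445468) = 5

v_p(x) = 3 (factor: 9261 = 7^3 · 27); v_p(y) = 2 (factor: 588 = 7^2 · 12). Additivity: v_p(xy) = v_p(x) + v_p(y) = 3 + 2 = 5. (Direct check: xy = 5445468 = 7^5 · (324).)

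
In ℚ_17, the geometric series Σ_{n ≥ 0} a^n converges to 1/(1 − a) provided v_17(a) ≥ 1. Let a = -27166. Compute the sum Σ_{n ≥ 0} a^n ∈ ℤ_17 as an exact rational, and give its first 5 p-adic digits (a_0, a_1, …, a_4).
Σ a^n = 1/(1 − a) = 1/27167;  first 5 digits = (1, 0, 8, 11, 12)

v_17(a) = 2 ≥ 1, so the series converges in ℤ_17 to 1/(1 − a) = 1/(1 − (-27166)) = 1/27167. Expand this rational in ℤ_17: compute digits iteratively via d_i = x_i mod 17, x_{i+1} = (x_i − d_i)/17. The first 5 digits are (1, 0, 8, 11, 12).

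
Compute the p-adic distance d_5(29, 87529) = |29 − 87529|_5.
d_5(29, 87529) = 1/3125

Step 1 — x − y = 29 − 87529 = -87500. Step 2 — v_5(-87500) = 5 (factor: -87500 = −(5^5 · 28); the sign does not affect v_p). Step 3 — |x − y|_5 = 5^{-5} = 1/3125.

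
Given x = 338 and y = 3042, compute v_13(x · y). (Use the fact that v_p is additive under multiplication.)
v_13(1028196) = 4

v_p(x) = 2 (factor: 338 = 13^2 · 2); v_p(y) = 2 (factor: 3042 = 13^2 · 18). Additivity: v_p(xy) = v_p(x) + v_p(y) = 2 + 2 = 4. (Direct check: xy = 1028196 = 13^4 · (36).)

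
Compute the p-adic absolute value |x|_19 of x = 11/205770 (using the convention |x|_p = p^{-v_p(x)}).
|11/205770|_19 = 6859

Step 1 — compute v_19(x) by factoring powers of 19 out of the numerator and denominator: v_19(11/205770) = -3. Step 2 — apply |x|_p = p^{-v_p(x)} = 19^{3} = 6859.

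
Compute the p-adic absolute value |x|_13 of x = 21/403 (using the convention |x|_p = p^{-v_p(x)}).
|21/403|_13 = 13

Step 1 — compute v_13(x) by factoring powers of 13 out of the numerator and denominator: v_13(21/403) = -1. Step 2 — apply |x|_p = p^{-v_p(x)} = 13^{1} = 13.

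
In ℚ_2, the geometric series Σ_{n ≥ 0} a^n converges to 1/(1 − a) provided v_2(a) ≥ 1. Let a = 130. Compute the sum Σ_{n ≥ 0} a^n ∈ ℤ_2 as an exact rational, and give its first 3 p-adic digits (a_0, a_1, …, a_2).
Σ a^n = 1/(1 − a) = -1/129;  first 3 digits = (1, 1, 1)

v_2(a) = 1 ≥ 1, so the series converges in ℤ_2 to 1/(1 − a) = 1/(1 − 130) = -1/129. Expand this rational in ℤ_2: compute digits iteratively via d_i = x_i mod 2, x_{i+1} = (x_i − d_i)/2. The first 3 digits are (1, 1, 1).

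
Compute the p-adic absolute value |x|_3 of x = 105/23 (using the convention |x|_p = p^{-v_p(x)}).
|105/23|_3 = 1/3

Step 1 — compute v_3(x) by factoring powers of 3 out of the numerator and denominator: v_3(105/23) = 1. Step 2 — apply |x|_p = p^{-v_p(x)} = 3^{-1} = 1/3.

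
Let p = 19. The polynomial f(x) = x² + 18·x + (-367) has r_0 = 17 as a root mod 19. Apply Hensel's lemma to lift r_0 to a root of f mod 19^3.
r_2 = 6705 (mod 6859)

Hensel: r_{i+1} = r_i − f(r_i)·(f′(r_i))^{-1} mod 19^{i+2}, f′(x) = 2x + 18. Iterate:
  r_0 = 17 (mod 19)
  r_1 = 207 (mod 361)
  r_2 = 6705 (mod 6859)
Final: r = 6705 satisfies f(r) ≡ 0 mod 19^3.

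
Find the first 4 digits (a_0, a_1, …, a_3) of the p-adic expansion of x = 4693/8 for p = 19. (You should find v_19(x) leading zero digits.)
(a_0, …, a_3) = (0, 0, 4, 7)

v_19(4693/8) = 2, so a_0 = ... = a_1 = 0. Factor out: x = 19^2 · u with u = 13/8 a unit in ℤ_19. Expand u iteratively via a_{v+i} = u_i mod 19, u_{i+1} = (u_i − a_{v+i})/19:
  u_0 = 13/8;  a_2 = 4;  u_1 = (u_0 − 4)/19 = -1/8
  u_1 = -1/8;  a_3 = 7;  u_2 = (u_1 − 7)/19 = -3/8
Digits: (0, 0, 4, 7).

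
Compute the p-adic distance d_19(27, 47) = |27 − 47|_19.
d_19(27, 47) = 1

Step 1 — x − y = 27 − 47 = -20. Step 2 — v_19(-20) = 0 (factor: -20 = −(19^0 · 20); the sign does not affect v_p). Step 3 — |x − y|_19 = 19^{0} = 1.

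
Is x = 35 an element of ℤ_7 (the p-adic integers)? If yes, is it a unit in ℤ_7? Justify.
x ∈ ℤ_7 but not a unit; v_7(x) = 1 > 0

ℤ_7 = {x ∈ ℚ_7 : v_7(x) ≥ 0} and ℤ_7^× = {x ∈ ℤ_7 : v_7(x) = 0}. Here v_7(35) = v_7(num) − v_7(den) = 1; compare against these criteria.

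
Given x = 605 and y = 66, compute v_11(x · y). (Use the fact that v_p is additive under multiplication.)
v_11(39930) = 3

v_p(x) = 2 (factor: 605 = 11^2 · 5); v_p(y) = 1 (factor: 66 = 11^1 · 6). Additivity: v_p(xy) = v_p(x) + v_p(y) = 2 + 1 = 3. (Direct check: xy = 39930 = 11^3 · (30).)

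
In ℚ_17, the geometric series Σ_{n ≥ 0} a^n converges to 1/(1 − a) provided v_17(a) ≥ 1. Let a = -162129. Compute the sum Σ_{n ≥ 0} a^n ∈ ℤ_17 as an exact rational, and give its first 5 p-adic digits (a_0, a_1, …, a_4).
Σ a^n = 1/(1 − a) = 1/162130;  first 5 digits = (1, 0, 0, 1, 15)

v_17(a) = 3 ≥ 1, so the series converges in ℤ_17 to 1/(1 − a) = 1/(1 − (-162129)) = 1/162130. Expand this rational in ℤ_17: compute digits iteratively via d_i = x_i mod 17, x_{i+1} = (x_i − d_i)/17. The first 5 digits are (1, 0, 0, 1, 15).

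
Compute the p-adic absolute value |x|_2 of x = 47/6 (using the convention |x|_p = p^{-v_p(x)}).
|47/6|_2 = 2

Step 1 — compute v_2(x) by factoring powers of 2 out of the numerator and denominator: v_2(47/6) = -1. Step 2 — apply |x|_p = p^{-v_p(x)} = 2^{1} = 2.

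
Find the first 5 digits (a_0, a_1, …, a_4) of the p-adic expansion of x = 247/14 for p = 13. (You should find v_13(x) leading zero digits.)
(a_0, …, a_4) = (0, 6, 8, 4, 8)

v_13(247/14) = 1, so a_0 = ... = a_0 = 0. Factor out: x = 13^1 · u with u = 19/14 a unit in ℤ_13. Expand u iteratively via a_{v+i} = u_i mod 13, u_{i+1} = (u_i − a_{v+i})/13:
  u_0 = 19/14;  a_1 = 6;  u_1 = (u_0 − 6)/13 = -5/14
  u_1 = -5/14;  a_2 = 8;  u_2 = (u_1 − 8)/13 = -9/14
  u_2 = -9/14;  a_3 = 4;  u_3 = (u_2 − 4)/13 = -5/14
  u_3 = -5/14;  a_4 = 8;  u_4 = (u_3 − 8)/13 = -9/14
Digits: (0, 6, 8, 4, 8).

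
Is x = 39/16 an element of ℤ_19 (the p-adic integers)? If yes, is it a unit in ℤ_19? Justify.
x ∈ ℤ_19^× (unit); v_19(x) = 0

ℤ_19 = {x ∈ ℚ_19 : v_19(x) ≥ 0} and ℤ_19^× = {x ∈ ℤ_19 : v_19(x) = 0}. Here v_19(39/16) = v_19(num) − v_19(den) = 0; compare against these criteria.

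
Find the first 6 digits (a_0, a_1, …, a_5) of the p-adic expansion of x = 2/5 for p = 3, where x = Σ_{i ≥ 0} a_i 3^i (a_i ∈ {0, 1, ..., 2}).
(a_0, …, a_5) = (1, 1, 2, 1, 0, 1)

v_3(2/5) = 0 (numerator and denominator both coprime to 3), so x ∈ ℤ_3^×. Compute digits iteratively via a_i = x_i mod 3, x_{i+1} = (x_i − a_i)/3, with x_0 = x:
  x_0 = 2/5;  a_0 = 1;  x_1 = (x_0 − 1)/3 = -1/5
  x_1 = -1/5;  a_1 = 1;  x_2 = (x_1 − 1)/3 = -2/5
  x_2 = -2/5;  a_2 = 2;  x_3 = (x_2 − 2)/3 = -4/5
  x_3 = -4/5;  a_3 = 1;  x_4 = (x_3 − 1)/3 = -3/5
  x_4 = -3/5;  a_4 = 0;  x_5 = (x_4 − 0)/3 = -1/5
  x_5 = -1/5;  a_5 = 1;  x_6 = (x_5 − 1)/3 = -2/5
Digits: (1, 1, 2, 1, 0, 1).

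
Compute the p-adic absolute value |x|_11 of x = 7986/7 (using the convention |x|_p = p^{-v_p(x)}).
|7986/7|_11 = 1/1331

Step 1 — compute v_11(x) by factoring powers of 11 out of the numerator and denominator: v_11(7986/7) = 3. Step 2 — apply |x|_p = p^{-v_p(x)} = 11^{-3} = 1/1331.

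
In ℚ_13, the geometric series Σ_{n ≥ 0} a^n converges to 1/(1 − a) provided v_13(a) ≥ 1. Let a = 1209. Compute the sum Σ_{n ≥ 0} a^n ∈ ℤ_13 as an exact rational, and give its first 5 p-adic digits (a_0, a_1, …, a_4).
Σ a^n = 1/(1 − a) = -1/1208;  first 5 digits = (1, 2, 11, 10, 8)

v_13(a) = 1 ≥ 1, so the series converges in ℤ_13 to 1/(1 − a) = 1/(1 − 1209) = -1/1208. Expand this rational in ℤ_13: compute digits iteratively via d_i = x_i mod 13, x_{i+1} = (x_i − d_i)/13. The first 5 digits are (1, 2, 11, 10, 8).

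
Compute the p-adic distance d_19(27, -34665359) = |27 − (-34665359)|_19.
d_19(27, -34665359) = 1/2476099

Step 1 — x − y = 27 − (-34665359) = 34665386. Step 2 — v_19(34665386) = 5 (factor: 34665386 = (19^5 · 14); the sign does not affect v_p). Step 3 — |x − y|_19 = 19^{-5} = 1/2476099.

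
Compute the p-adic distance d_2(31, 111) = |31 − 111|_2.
d_2(31, 111) = 1/16

Step 1 — x − y = 31 − 111 = -80. Step 2 — v_2(-80) = 4 (factor: -80 = −(2^4 · 5); the sign does not affect v_p). Step 3 — |x − y|_2 = 2^{-4} = 1/16.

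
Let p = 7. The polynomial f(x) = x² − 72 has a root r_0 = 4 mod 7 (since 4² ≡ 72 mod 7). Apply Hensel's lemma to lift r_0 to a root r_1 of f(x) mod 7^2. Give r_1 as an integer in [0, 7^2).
r_1 = 11 (mod 49)

Hensel's recurrence: r_{i+1} = r_i − f(r_i)·(f′(r_i))^{-1} mod 7^{i+2}, with f′(x) = 2x. Iterate:
  r_0 = 4 (mod 7)
  r_1 = 11 (mod 49)
Final: r_1 = 11, and one checks f(r_1) ≡ 0 mod 7^2.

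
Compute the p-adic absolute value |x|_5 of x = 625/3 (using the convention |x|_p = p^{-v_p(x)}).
|625/3|_5 = 1/625

Step 1 — compute v_5(x) by factoring powers of 5 out of the numerator and denominator: v_5(625/3) = 4. Step 2 — apply |x|_p = p^{-v_p(x)} = 5^{-4} = 1/625.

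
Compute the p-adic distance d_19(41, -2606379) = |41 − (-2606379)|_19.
d_19(41, -2606379) = 1/130321

Step 1 — x − y = 41 − (-2606379) = 2606420. Step 2 — v_19(2606420) = 4 (factor: 2606420 = (19^4 · 20); the sign does not affect v_p). Step 3 — |x − y|_19 = 19^{-4} = 1/130321.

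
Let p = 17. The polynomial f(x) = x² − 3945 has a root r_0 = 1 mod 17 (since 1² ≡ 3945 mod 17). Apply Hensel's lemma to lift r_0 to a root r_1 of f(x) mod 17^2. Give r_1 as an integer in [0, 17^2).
r_1 = 239 (mod 289)

Hensel's recurrence: r_{i+1} = r_i − f(r_i)·(f′(r_i))^{-1} mod 17^{i+2}, with f′(x) = 2x. Iterate:
  r_0 = 1 (mod 17)
  r_1 = 239 (mod 289)
Final: r_1 = 239, and one checks f(r_1) ≡ 0 mod 17^2.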